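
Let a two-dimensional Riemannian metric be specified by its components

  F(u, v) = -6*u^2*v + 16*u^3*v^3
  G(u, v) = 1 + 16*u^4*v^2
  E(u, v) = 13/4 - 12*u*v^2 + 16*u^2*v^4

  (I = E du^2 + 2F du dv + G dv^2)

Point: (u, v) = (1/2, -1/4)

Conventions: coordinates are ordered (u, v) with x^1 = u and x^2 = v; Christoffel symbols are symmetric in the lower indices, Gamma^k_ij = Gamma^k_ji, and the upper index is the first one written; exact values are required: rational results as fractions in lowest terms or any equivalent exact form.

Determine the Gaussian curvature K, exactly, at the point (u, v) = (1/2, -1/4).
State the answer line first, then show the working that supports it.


Answer: K = -1024/11907

E = 185/64, F = 11/32, G = 17/16, EG - F^2 = 189/64 at the point
E_u = -11/16, E_v = 11/4, F_u = 21/16, F_v = -9/8, G_u = 1/2, G_v = -1/2
E_vv = -9, F_uv = -15/4, G_uu = 3
Using the Brioschi determinant formula for K from the metric derivatives:
M1 = [[-E_vv/2 + F_uv - G_uu/2, E_u/2, F_u - E_v/2], [F_v - G_u/2, E, F], [G_v/2, F, G]] = [[-3/4, -11/32, -1/16], [-11/8, 185/64, 11/32], [-1/4, 11/32, 17/16]]; det M1 = -173/64
M2 = [[0, E_v/2, G_u/2], [E_v/2, E, F], [G_u/2, F, G]] = [[0, 11/8, 1/4], [11/8, 185/64, 11/32], [1/4, 11/32, 17/16]]; det M2 = -125/64
det M1 - det M2 = -3/4; K = -3/4 / (189/64)^2 = -1024/11907


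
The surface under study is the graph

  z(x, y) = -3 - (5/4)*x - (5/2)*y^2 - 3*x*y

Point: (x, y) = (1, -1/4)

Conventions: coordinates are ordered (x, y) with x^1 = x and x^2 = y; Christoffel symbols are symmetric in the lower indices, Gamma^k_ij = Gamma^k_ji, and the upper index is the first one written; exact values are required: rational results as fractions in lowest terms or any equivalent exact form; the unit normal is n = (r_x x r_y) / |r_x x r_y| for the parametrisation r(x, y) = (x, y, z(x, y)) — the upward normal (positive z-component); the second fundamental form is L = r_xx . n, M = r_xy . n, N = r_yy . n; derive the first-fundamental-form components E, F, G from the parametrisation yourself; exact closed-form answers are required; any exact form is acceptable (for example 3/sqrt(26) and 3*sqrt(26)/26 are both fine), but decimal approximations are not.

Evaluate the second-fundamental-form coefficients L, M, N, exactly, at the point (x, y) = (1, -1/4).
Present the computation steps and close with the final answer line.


z_x = -1/2, z_y = -7/4, z_xx = 0, z_xy = -3, z_yy = -5
E = 5/4, F = 7/8, G = 65/16; answer radicand W^2 = 69/16
unnormalised second-form numerators: l = 0, m = -3, n = -5; L = l/sqrt(69/16), and similarly M = m/sqrt(W^2), N = n/sqrt(W^2)

Answer: L = 0, M = -4*sqrt(69)/23, N = -20*sqrt(69)/69


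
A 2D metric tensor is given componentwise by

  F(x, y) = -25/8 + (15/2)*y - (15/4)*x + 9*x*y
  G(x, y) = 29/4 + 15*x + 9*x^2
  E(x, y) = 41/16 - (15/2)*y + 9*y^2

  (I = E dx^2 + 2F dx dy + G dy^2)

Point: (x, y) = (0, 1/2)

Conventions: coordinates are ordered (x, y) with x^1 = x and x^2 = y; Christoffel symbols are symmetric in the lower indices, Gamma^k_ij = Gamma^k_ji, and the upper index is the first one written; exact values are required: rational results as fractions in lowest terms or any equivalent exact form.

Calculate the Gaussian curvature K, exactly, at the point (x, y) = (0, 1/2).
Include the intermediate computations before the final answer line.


E = 17/16, F = 5/8, G = 29/4, EG - F^2 = 117/16 at the point
E_x = 0, E_y = 3/2, F_x = 3/4, F_y = 15/2, G_x = 15, G_y = 0
E_yy = 18, F_xy = 9, G_xx = 18
Using the Brioschi determinant formula for K from the metric derivatives:
M1 = [[-E_yy/2 + F_xy - G_xx/2, E_x/2, F_x - E_y/2], [F_y - G_x/2, E, F], [G_y/2, F, G]] = [[-9, 0, 0], [0, 17/16, 5/8], [0, 5/8, 29/4]]; det M1 = -1053/16
M2 = [[0, E_y/2, G_x/2], [E_y/2, E, F], [G_x/2, F, G]] = [[0, 3/4, 15/2], [3/4, 17/16, 5/8], [15/2, 5/8, 29/4]]; det M2 = -909/16
det M1 - det M2 = -9; K = -9 / (117/16)^2 = -256/1521

Answer: K = -256/1521


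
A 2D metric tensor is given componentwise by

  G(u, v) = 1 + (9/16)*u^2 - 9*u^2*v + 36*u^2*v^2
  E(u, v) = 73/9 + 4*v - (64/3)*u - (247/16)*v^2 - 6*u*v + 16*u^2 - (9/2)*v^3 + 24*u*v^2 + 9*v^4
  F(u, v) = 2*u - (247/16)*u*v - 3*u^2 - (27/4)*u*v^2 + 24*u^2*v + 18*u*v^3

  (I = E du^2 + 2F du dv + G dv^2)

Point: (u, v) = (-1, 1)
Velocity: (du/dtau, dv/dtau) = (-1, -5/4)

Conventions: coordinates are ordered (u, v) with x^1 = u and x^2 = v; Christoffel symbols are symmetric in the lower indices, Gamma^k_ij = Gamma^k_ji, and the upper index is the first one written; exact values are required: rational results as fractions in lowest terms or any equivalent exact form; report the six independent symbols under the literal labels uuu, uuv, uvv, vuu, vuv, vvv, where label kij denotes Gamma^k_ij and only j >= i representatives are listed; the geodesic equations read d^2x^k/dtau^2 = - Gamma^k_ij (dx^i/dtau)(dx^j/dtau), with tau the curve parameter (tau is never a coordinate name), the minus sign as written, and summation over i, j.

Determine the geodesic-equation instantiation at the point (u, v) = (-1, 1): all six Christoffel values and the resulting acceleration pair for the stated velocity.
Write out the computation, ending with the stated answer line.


E = 2953/144, F = 371/16, G = 457/16 at the point
E_u = -106/3, E_v = -371/8, F_u = -707/16, F_v = -17/16, G_u = -441/8, G_v = 63
EG - F^2 = 3461/72;  g^inv = (72/3461) * [[457/16, -371/16], [-371/16, 2953/144]]
first-kind symbols [ij,l] = (1/2)(d_i g_jl + d_j g_il - d_l g_ij): [uu,u] = E_u/2 = -53/3, [uu,v] = F_u - E_v/2 = -21, [uv,u] = E_v/2 = -371/16, [uv,v] = G_u/2 = -441/16, [vv,u] = F_v - G_u/2 = 53/2, [vv,v] = G_v/2 = 63/2
Gamma^u_ij = (G*[ij,u] - F*[ij,v])/(EG - F^2), Gamma^v_ij = (E*[ij,v] - F*[ij,u])/(EG - F^2)
Gamma_uuu = -1272/3461, Gamma_uuv = -3339/6922, Gamma_uvv = 1908/3461, Gamma_vuu = -1512/3461, Gamma_vuv = -3969/6922, Gamma_vvv = 2268/3461
d^2u/dtau^2 = -(Gamma_uuu*(-1)^2 + 2*Gamma_uuv*(-1)*(-5/4) + Gamma_uvv*(-5/4)^2) = 4929/6922
d^2v/dtau^2 = -(Gamma_vuu*(-1)^2 + 2*Gamma_vuv*(-1)*(-5/4) + Gamma_vvv*(-5/4)^2) = 5859/6922

Answer: Gamma_uuu = -1272/3461, Gamma_uuv = -3339/6922, Gamma_uvv = 1908/3461, Gamma_vuu = -1512/3461, Gamma_vuv = -3969/6922, Gamma_vvv = 2268/3461; accelerations (d^2u/dtau^2, d^2v/dtau^2) = (4929/6922, 5859/6922)


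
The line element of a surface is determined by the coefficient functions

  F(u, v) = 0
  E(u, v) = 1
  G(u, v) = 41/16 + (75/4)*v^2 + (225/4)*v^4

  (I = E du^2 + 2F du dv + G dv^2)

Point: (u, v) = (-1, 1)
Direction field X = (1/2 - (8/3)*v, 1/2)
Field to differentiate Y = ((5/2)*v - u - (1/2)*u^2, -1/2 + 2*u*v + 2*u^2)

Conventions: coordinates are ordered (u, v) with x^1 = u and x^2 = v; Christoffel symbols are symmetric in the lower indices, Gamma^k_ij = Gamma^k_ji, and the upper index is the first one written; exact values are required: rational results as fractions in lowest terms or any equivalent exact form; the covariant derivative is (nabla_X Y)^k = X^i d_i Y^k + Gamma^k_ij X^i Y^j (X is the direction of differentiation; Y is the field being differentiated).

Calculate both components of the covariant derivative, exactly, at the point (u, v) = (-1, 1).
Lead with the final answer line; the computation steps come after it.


Answer: (nabla_X Y)^u = 5/4, (nabla_X Y)^v = 10835/3723

E = 1, F = 0, G = 1241/16 at the point
E_u = 0, E_v = 0, F_u = 0, F_v = 0, G_u = 0, G_v = 525/2
EG - F^2 = 1241/16;  g^inv = (16/1241) * [[1241/16, 0], [0, 1]]
first-kind symbols [ij,l] = (1/2)(d_i g_jl + d_j g_il - d_l g_ij): [uu,u] = E_u/2 = 0, [uu,v] = F_u - E_v/2 = 0, [uv,u] = E_v/2 = 0, [uv,v] = G_u/2 = 0, [vv,u] = F_v - G_u/2 = 0, [vv,v] = G_v/2 = 525/4
Gamma^u_ij = (G*[ij,u] - F*[ij,v])/(EG - F^2), Gamma^v_ij = (E*[ij,v] - F*[ij,u])/(EG - F^2)
Gamma_uuu = 0, Gamma_uuv = 0, Gamma_uvv = 0, Gamma_vuu = 0, Gamma_vuv = 0, Gamma_vvv = 2100/1241
X = (-13/6, 1/2), Y = (3, -1/2) at the point


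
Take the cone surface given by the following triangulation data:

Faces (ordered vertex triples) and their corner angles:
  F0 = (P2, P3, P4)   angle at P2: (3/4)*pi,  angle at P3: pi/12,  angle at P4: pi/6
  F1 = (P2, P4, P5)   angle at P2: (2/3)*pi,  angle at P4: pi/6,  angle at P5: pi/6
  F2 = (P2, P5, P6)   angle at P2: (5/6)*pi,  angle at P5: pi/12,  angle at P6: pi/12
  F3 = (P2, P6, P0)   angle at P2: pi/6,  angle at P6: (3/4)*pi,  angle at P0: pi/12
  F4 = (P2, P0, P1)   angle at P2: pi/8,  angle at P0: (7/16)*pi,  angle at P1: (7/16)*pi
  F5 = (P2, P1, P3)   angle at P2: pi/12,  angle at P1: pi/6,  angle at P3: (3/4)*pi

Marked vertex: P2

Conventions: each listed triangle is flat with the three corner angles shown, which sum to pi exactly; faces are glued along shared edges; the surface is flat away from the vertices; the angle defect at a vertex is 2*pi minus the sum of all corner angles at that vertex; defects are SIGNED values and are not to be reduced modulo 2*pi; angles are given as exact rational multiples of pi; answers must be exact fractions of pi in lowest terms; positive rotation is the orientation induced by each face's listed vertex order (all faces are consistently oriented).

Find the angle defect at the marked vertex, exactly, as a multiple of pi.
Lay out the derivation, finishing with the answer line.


Sum of corner angles at P2: (21/8)*pi
defect = 2*pi - (21/8)*pi

Answer: defect(P2) = (-5/8)*pi


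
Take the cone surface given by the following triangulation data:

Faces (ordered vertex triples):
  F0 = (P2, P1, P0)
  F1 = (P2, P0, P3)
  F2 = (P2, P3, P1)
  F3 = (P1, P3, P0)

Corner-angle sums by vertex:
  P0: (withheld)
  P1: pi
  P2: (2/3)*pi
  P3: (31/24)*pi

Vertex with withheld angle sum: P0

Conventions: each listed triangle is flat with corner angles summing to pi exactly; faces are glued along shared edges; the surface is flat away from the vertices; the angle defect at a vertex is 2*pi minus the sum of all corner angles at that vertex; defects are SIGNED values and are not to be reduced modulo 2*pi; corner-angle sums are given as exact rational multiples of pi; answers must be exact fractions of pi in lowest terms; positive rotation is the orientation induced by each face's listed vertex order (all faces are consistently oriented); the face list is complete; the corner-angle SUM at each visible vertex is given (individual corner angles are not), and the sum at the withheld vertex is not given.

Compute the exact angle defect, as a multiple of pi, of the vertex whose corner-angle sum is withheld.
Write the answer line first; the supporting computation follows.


Answer: defect(P0) = (23/24)*pi

V = 4, E = 6, F = 4; chi = V - E + F = 2
Gauss-Bonnet: total defect = 2*pi*chi = 4*pi; visible defects sum to (73/24)*pi


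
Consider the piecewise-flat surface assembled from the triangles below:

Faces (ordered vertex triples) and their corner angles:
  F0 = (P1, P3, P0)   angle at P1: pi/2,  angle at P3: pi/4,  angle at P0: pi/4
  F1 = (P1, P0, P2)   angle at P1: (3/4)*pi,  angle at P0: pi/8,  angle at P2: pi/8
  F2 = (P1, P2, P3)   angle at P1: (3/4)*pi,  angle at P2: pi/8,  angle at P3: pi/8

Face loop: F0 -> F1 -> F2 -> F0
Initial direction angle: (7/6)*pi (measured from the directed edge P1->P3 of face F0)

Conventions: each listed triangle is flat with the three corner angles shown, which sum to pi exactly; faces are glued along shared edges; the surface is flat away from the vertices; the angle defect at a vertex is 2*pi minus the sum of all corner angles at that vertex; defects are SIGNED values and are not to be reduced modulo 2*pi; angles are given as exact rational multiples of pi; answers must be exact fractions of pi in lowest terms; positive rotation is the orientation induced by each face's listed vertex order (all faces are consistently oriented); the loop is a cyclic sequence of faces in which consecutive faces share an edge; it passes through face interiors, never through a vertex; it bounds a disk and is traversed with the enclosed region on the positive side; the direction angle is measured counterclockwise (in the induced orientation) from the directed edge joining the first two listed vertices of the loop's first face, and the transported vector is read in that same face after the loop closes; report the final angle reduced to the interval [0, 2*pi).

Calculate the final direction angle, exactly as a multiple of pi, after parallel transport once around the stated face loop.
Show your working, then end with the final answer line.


enclosed vertex P1: corner angles sum to 2*pi, defect = 2*pi - 2*pi = 0
summing the enclosed defects onto the initial angle, mod 2*pi in the induced orientation:
final angle = (7/6)*pi + 0 = (7/6)*pi (mod 2*pi)

Answer: final direction angle = (7/6)*pi


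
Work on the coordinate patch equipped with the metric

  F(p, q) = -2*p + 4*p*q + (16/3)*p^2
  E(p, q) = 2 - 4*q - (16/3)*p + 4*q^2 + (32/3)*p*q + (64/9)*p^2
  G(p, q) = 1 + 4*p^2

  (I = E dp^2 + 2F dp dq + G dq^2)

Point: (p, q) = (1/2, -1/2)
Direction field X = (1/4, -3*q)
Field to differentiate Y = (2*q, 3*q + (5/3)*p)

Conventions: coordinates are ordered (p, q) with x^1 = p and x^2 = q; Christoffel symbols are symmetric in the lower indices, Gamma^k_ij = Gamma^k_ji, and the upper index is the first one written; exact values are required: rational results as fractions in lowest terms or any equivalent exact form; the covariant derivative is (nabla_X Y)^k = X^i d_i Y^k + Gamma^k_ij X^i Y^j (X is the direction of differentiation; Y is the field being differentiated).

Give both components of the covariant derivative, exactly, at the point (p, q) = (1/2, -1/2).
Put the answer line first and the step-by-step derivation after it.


Answer: (nabla_X Y)^p = 45/11, (nabla_X Y)^q = 433/132

E = 13/9, F = -2/3, G = 2 at the point
E_p = -32/9, E_q = -8/3, F_p = 4/3, F_q = 2, G_p = 4, G_q = 0
EG - F^2 = 22/9;  g^inv = (9/22) * [[2, 2/3], [2/3, 13/9]]
first-kind symbols [ij,l] = (1/2)(d_i g_jl + d_j g_il - d_l g_ij): [pp,p] = E_p/2 = -16/9, [pp,q] = F_p - E_q/2 = 8/3, [pq,p] = E_q/2 = -4/3, [pq,q] = G_p/2 = 2, [qq,p] = F_q - G_p/2 = 0, [qq,q] = G_q/2 = 0
Gamma^p_ij = (G*[ij,p] - F*[ij,q])/(EG - F^2), Gamma^q_ij = (E*[ij,q] - F*[ij,p])/(EG - F^2)
Gamma_ppp = -8/11, Gamma_ppq = -6/11, Gamma_pqq = 0, Gamma_qpp = 12/11, Gamma_qpq = 9/11, Gamma_qqq = 0
X = (1/4, 3/2), Y = (-1, -2/3) at the point


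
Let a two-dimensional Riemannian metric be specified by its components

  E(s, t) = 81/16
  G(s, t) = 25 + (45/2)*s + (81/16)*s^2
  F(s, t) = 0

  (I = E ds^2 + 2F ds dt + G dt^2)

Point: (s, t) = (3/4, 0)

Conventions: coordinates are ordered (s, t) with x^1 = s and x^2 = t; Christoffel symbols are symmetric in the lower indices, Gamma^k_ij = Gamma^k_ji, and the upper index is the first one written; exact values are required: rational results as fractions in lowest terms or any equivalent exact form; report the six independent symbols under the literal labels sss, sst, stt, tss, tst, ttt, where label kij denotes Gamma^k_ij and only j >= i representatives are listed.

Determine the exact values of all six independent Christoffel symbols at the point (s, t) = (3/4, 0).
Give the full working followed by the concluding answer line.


E = 81/16, F = 0, G = 11449/256 at the point
E_s = 0, E_t = 0, F_s = 0, F_t = 0, G_s = 963/32, G_t = 0
EG - F^2 = 927369/4096;  g^inv = (4096/927369) * [[11449/256, 0], [0, 81/16]]
first-kind symbols [ij,l] = (1/2)(d_i g_jl + d_j g_il - d_l g_ij): [ss,s] = E_s/2 = 0, [ss,t] = F_s - E_t/2 = 0, [st,s] = E_t/2 = 0, [st,t] = G_s/2 = 963/64, [tt,s] = F_t - G_s/2 = -963/64, [tt,t] = G_t/2 = 0
Gamma^s_ij = (G*[ij,s] - F*[ij,t])/(EG - F^2), Gamma^t_ij = (E*[ij,t] - F*[ij,s])/(EG - F^2)

Answer: Gamma_sss = 0, Gamma_sst = 0, Gamma_stt = -107/36, Gamma_tss = 0, Gamma_tst = 36/107, Gamma_ttt = 0


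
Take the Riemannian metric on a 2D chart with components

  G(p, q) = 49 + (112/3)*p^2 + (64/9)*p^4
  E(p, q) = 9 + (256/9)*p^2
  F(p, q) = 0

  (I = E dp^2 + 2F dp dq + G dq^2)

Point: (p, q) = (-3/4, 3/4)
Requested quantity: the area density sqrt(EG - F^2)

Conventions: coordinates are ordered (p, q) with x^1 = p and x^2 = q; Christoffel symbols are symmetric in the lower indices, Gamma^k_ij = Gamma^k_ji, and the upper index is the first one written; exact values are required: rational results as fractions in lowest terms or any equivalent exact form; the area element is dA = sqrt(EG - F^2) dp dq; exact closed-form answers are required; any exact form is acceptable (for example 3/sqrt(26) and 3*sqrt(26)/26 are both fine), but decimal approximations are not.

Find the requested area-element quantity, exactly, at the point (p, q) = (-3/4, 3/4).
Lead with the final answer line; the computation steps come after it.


Answer: sqrt(EG - F^2) = 85/2

E = 25, F = 0, G = 289/4; EG - F^2 = 7225/4


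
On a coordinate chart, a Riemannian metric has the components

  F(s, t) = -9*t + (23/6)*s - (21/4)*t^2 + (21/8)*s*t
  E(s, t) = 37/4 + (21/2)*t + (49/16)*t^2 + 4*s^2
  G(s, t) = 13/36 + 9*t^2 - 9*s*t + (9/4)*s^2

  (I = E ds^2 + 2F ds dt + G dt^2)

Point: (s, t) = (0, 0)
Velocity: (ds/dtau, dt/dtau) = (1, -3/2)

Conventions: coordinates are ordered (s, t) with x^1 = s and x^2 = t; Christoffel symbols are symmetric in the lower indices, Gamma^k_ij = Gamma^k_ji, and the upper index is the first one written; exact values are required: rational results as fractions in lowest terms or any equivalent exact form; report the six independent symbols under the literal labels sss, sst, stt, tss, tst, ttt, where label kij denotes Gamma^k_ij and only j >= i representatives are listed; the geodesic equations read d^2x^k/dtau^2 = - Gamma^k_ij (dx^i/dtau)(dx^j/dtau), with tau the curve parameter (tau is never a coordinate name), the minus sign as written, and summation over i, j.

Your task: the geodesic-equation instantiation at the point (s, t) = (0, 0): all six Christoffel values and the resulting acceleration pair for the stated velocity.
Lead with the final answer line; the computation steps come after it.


Answer: Gamma_sss = 0, Gamma_sst = 21/37, Gamma_stt = -36/37, Gamma_tss = -51/13, Gamma_tst = 0, Gamma_ttt = 0; accelerations (d^2s/dtau^2, d^2t/dtau^2) = (144/37, 51/13)

E = 37/4, F = 0, G = 13/36 at the point
E_s = 0, E_t = 21/2, F_s = 23/6, F_t = -9, G_s = 0, G_t = 0
EG - F^2 = 481/144;  g^inv = (144/481) * [[13/36, 0], [0, 37/4]]
first-kind symbols [ij,l] = (1/2)(d_i g_jl + d_j g_il - d_l g_ij): [ss,s] = E_s/2 = 0, [ss,t] = F_s - E_t/2 = -17/12, [st,s] = E_t/2 = 21/4, [st,t] = G_s/2 = 0, [tt,s] = F_t - G_s/2 = -9, [tt,t] = G_t/2 = 0
Gamma^s_ij = (G*[ij,s] - F*[ij,t])/(EG - F^2), Gamma^t_ij = (E*[ij,t] - F*[ij,s])/(EG - F^2)
Gamma_sss = 0, Gamma_sst = 21/37, Gamma_stt = -36/37, Gamma_tss = -51/13, Gamma_tst = 0, Gamma_ttt = 0
d^2s/dtau^2 = -(Gamma_sss*(1)^2 + 2*Gamma_sst*(1)*(-3/2) + Gamma_stt*(-3/2)^2) = 144/37
d^2t/dtau^2 = -(Gamma_tss*(1)^2 + 2*Gamma_tst*(1)*(-3/2) + Gamma_ttt*(-3/2)^2) = 51/13


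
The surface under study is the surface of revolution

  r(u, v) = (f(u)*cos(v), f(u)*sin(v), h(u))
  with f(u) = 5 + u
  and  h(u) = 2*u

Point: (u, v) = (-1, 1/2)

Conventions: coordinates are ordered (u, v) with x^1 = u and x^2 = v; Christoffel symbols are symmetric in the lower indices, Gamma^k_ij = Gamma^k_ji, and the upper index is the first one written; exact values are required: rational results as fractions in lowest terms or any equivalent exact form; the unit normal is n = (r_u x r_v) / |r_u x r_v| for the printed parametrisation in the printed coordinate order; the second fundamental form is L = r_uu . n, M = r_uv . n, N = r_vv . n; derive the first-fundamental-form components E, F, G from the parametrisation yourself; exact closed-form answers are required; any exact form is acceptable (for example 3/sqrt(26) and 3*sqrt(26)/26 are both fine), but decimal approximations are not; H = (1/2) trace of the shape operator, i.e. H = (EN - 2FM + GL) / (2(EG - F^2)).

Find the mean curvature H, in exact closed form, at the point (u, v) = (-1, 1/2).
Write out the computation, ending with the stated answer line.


f = 4, f' = 1, f'' = 0, h' = 2, h'' = 0
E = 5, F = 0, G = 16; answer radicand W^2 = 5
unnormalised second-form numerators: l = 0, m = 0, n = 8; L = l/sqrt(5), and similarly M = m/sqrt(W^2), N = n/sqrt(W^2)
H = (E*n - 2*F*m + G*l) / (2*(EG - F^2)*sqrt(W^2)); E*n - 2*F*m + G*l = 40, EG - F^2 = 80, so H = (1/4)/sqrt(5)

Answer: H = sqrt(5)/20


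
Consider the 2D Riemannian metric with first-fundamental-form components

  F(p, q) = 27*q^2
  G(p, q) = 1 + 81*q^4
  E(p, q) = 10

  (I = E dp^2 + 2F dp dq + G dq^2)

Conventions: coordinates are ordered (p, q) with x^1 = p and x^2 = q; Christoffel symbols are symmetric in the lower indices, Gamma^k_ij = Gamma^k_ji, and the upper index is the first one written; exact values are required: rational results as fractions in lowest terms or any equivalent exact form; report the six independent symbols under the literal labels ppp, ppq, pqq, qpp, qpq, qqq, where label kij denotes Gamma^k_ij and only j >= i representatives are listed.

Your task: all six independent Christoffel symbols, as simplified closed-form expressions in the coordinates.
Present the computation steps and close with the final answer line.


E = 10; F = 27*q^2; G = 1 + 81*q^4
Gamma^k_ij = (1/2) g^{kl} (d_i g_jl + d_j g_il - d_l g_ij), with g^inv = (1/(EG-F^2)) [[G, -F], [-F, E]]
first partials: E_p = 0, E_q = 0, F_p = 0, F_q = 54*q, G_p = 0, G_q = 324*q^3
D = EG - F^2 = 10 + 81*q^4
expanded: Gamma^p_pp = (G E_p - 2F F_p + F E_q)/(2D), Gamma^p_pq = (G E_q - F G_p)/(2D), Gamma^p_qq = (2G F_q - G G_p - F G_q)/(2D), Gamma^q_pp = (2E F_p - E E_q - F E_p)/(2D), Gamma^q_pq = (E G_p - F E_q)/(2D), Gamma^q_qq = (E G_q - 2F F_q + F G_p)/(2D); substitute and cancel common factors

Answer: Gamma_ppp = 0, Gamma_ppq = 0, Gamma_pqq = 54*q/(81*q^4 + 10), Gamma_qpp = 0, Gamma_qpq = 0, Gamma_qqq = 162*q^3/(81*q^4 + 10)


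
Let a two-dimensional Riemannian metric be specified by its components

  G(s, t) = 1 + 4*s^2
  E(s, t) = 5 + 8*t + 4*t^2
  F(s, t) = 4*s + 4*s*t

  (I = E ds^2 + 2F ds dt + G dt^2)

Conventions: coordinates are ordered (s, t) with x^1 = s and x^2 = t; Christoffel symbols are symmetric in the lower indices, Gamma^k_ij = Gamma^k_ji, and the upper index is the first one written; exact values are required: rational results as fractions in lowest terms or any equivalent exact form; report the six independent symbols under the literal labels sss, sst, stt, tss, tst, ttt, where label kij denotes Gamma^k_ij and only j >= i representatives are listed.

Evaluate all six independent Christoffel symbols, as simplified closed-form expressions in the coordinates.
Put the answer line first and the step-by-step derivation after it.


Answer: Gamma_sss = 0, Gamma_sst = (4*t + 4)/(4*s^2 + 4*t^2 + 8*t + 5), Gamma_stt = 0, Gamma_tss = 0, Gamma_tst = 4*s/(4*s^2 + 4*t^2 + 8*t + 5), Gamma_ttt = 0

E = 5 + 8*t + 4*t^2; F = 4*s + 4*s*t; G = 1 + 4*s^2
Gamma^k_ij = (1/2) g^{kl} (d_i g_jl + d_j g_il - d_l g_ij), with g^inv = (1/(EG-F^2)) [[G, -F], [-F, E]]
first partials: E_s = 0, E_t = 8 + 8*t, F_s = 4 + 4*t, F_t = 4*s, G_s = 8*s, G_t = 0
D = EG - F^2 = 5 + 8*t + 4*t^2 + 4*s^2
expanded: Gamma^s_ss = (G E_s - 2F F_s + F E_t)/(2D), Gamma^s_st = (G E_t - F G_s)/(2D), Gamma^s_tt = (2G F_t - G G_s - F G_t)/(2D), Gamma^t_ss = (2E F_s - E E_t - F E_s)/(2D), Gamma^t_st = (E G_s - F E_t)/(2D), Gamma^t_tt = (E G_t - 2F F_t + F G_s)/(2D); substitute and cancel common factors


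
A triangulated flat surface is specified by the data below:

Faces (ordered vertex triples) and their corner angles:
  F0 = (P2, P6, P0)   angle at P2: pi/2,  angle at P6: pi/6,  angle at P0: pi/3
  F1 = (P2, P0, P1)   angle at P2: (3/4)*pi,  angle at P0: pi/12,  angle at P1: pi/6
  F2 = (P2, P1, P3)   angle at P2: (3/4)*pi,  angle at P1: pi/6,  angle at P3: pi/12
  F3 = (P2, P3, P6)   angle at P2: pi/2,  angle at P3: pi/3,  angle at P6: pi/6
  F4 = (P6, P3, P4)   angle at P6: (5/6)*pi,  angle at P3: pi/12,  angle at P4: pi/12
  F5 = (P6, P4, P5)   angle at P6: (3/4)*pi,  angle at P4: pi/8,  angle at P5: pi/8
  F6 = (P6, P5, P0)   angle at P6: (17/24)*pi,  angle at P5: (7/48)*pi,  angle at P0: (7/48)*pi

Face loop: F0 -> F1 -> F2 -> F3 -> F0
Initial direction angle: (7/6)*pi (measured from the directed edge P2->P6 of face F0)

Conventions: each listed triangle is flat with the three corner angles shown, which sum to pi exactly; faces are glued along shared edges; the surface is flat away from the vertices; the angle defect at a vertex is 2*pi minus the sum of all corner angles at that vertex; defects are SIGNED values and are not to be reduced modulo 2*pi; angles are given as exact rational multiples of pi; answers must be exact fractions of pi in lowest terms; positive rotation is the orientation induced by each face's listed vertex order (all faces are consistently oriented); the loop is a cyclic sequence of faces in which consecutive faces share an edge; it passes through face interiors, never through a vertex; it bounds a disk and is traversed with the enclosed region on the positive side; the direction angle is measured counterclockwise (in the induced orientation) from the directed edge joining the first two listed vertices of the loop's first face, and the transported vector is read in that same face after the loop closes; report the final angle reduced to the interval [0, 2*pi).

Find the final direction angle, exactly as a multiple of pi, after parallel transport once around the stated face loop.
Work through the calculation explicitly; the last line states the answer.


enclosed vertex P2: corner angles sum to (5/2)*pi, defect = 2*pi - (5/2)*pi = -pi/2
holonomy = initial angle + sum of enclosed defects (mod 2*pi), positive in the induced orientation
final angle = (7/6)*pi - pi/2 = (2/3)*pi (mod 2*pi)

Answer: final direction angle = (2/3)*pi


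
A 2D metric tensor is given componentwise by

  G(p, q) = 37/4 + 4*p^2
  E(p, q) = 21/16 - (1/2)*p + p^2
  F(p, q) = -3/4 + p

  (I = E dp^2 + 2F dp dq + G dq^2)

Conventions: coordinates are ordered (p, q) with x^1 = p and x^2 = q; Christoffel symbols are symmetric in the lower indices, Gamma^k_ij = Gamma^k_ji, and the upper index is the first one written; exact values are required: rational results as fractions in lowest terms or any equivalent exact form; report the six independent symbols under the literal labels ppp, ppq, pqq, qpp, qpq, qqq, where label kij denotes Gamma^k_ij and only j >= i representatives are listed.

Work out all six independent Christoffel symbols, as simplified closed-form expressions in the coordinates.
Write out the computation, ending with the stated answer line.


E = 21/16 - (1/2)*p + p^2; F = -3/4 + p; G = 37/4 + 4*p^2
Gamma^k_ij = (1/2) g^{kl} (d_i g_jl + d_j g_il - d_l g_ij), with g^inv = (1/(EG-F^2)) [[G, -F], [-F, E]]
first partials: E_p = -1/2 + 2*p, E_q = 0, F_p = 1, F_q = 0, G_p = 8*p, G_q = 0
D = EG - F^2 = 741/64 - (25/8)*p + (27/2)*p^2 - 2*p^3 + 4*p^4
expanded: Gamma^p_pp = (G E_p - 2F F_p + F E_q)/(2D), Gamma^p_pq = (G E_q - F G_p)/(2D), Gamma^p_qq = (2G F_q - G G_p - F G_q)/(2D), Gamma^q_pp = (2E F_p - E E_q - F E_p)/(2D), Gamma^q_pq = (E G_p - F E_q)/(2D), Gamma^q_qq = (E G_q - 2F F_q + F G_p)/(2D); substitute and cancel common factors

Answer: Gamma_ppp = (256*p^3 - 64*p^2 + 528*p - 100)/(256*p^4 - 128*p^3 + 864*p^2 - 200*p + 741), Gamma_ppq = (-256*p^2 + 192*p)/(256*p^4 - 128*p^3 + 864*p^2 - 200*p + 741), Gamma_pqq = (-1024*p^3 - 2368*p)/(256*p^4 - 128*p^3 + 864*p^2 - 200*p + 741), Gamma_qpp = (32*p + 72)/(256*p^4 - 128*p^3 + 864*p^2 - 200*p + 741), Gamma_qpq = (256*p^3 - 128*p^2 + 336*p)/(256*p^4 - 128*p^3 + 864*p^2 - 200*p + 741), Gamma_qqq = (256*p^2 - 192*p)/(256*p^4 - 128*p^3 + 864*p^2 - 200*p + 741)


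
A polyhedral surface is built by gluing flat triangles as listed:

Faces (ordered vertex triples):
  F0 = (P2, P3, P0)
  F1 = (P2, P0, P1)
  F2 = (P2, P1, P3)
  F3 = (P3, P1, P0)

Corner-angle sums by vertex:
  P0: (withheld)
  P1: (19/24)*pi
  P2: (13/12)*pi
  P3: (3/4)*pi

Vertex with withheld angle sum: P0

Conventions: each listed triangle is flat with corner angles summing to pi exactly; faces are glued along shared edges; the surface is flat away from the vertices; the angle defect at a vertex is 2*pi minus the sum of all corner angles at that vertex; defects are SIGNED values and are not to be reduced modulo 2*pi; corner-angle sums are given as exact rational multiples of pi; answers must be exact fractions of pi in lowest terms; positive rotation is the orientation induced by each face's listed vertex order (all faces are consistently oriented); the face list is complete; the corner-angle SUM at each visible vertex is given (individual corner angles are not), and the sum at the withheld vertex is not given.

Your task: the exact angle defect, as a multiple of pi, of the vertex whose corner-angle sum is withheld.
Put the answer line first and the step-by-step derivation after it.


Answer: defect(P0) = (5/8)*pi

V = 4, E = 6, F = 4; chi = V - E + F = 2
Gauss-Bonnet: total defect = 2*pi*chi = 4*pi; visible defects sum to (27/8)*pi


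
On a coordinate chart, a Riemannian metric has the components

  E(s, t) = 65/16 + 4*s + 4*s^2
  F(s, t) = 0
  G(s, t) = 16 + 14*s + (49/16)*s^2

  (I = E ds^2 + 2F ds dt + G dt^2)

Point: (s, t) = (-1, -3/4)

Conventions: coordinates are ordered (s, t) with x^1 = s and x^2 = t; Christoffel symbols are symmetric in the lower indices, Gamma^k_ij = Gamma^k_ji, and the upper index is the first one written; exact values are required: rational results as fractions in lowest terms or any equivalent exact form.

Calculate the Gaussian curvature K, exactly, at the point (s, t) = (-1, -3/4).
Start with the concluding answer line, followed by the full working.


Answer: K = -3584/38025

E = 65/16, F = 0, G = 81/16, EG - F^2 = 5265/256 at the point
E_s = -4, E_t = 0, F_s = 0, F_t = 0, G_s = 63/8, G_t = 0
E_tt = 0, F_st = 0, G_ss = 49/8
Brioschi: K = (det M1 - det M2) / (EG - F^2)^2 with the standard first/second-derivative matrices M1, M2.
M1 = [[-E_tt/2 + F_st - G_ss/2, E_s/2, F_s - E_t/2], [F_t - G_s/2, E, F], [G_t/2, F, G]] = [[-49/16, -2, 0], [-63/16, 65/16, 0], [0, 0, 81/16]]; det M1 = -421281/4096
M2 = [[0, E_t/2, G_s/2], [E_t/2, E, F], [G_s/2, F, G]] = [[0, 0, 63/16], [0, 65/16, 0], [63/16, 0, 81/16]]; det M2 = -257985/4096
det M1 - det M2 = -5103/128; K = -5103/128 / (5265/256)^2 = -3584/38025


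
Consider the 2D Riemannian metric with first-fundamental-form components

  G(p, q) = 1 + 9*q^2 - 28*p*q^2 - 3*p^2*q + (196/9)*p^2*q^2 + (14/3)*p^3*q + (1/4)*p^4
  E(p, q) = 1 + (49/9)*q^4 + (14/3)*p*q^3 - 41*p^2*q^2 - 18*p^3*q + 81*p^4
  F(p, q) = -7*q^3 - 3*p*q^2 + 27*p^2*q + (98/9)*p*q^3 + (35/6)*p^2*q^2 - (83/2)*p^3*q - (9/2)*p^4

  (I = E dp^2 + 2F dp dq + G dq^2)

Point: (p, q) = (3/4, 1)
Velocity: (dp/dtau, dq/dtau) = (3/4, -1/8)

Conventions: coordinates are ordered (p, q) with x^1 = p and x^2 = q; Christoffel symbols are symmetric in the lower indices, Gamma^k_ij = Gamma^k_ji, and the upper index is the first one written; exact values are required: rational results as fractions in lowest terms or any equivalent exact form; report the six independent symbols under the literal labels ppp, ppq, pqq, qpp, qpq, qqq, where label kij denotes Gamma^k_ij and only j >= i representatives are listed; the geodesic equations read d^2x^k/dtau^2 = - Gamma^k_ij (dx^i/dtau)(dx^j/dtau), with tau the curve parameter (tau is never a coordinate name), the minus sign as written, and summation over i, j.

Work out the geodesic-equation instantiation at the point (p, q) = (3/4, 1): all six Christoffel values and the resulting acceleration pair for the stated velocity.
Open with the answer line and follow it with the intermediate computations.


Answer: Gamma_ppp = 228000/50941, Gamma_ppq = -98800/50941, Gamma_pqq = -9120/50941, Gamma_qpp = -90000/50941, Gamma_qpq = 39000/50941, Gamma_qqq = 3600/50941; accelerations (d^2p/dtau^2, d^2q/dtau^2) = (-293265/101882, 231525/203764)

E = 11329/2304, F = -2375/1536, G = 1649/1024 at the point
E_p = 2375/48, E_q = -6175/288, F_p = -1475/72, F_q = 415/128, G_p = 1625/192, G_q = 25/32
EG - F^2 = 50941/9216;  g^inv = (9216/50941) * [[1649/1024, 2375/1536], [2375/1536, 11329/2304]]
first-kind symbols [ij,l] = (1/2)(d_i g_jl + d_j g_il - d_l g_ij): [pp,p] = E_p/2 = 2375/96, [pp,q] = F_p - E_q/2 = -625/64, [pq,p] = E_q/2 = -6175/576, [pq,q] = G_p/2 = 1625/384, [qq,p] = F_q - G_p/2 = -95/96, [qq,q] = G_q/2 = 25/64
Gamma^p_ij = (G*[ij,p] - F*[ij,q])/(EG - F^2), Gamma^q_ij = (E*[ij,q] - F*[ij,p])/(EG - F^2)
Gamma_ppp = 228000/50941, Gamma_ppq = -98800/50941, Gamma_pqq = -9120/50941, Gamma_qpp = -90000/50941, Gamma_qpq = 39000/50941, Gamma_qqq = 3600/50941
d^2p/dtau^2 = -(Gamma_ppp*(3/4)^2 + 2*Gamma_ppq*(3/4)*(-1/8) + Gamma_pqq*(-1/8)^2) = -293265/101882
d^2q/dtau^2 = -(Gamma_qpp*(3/4)^2 + 2*Gamma_qpq*(3/4)*(-1/8) + Gamma_qqq*(-1/8)^2) = 231525/203764


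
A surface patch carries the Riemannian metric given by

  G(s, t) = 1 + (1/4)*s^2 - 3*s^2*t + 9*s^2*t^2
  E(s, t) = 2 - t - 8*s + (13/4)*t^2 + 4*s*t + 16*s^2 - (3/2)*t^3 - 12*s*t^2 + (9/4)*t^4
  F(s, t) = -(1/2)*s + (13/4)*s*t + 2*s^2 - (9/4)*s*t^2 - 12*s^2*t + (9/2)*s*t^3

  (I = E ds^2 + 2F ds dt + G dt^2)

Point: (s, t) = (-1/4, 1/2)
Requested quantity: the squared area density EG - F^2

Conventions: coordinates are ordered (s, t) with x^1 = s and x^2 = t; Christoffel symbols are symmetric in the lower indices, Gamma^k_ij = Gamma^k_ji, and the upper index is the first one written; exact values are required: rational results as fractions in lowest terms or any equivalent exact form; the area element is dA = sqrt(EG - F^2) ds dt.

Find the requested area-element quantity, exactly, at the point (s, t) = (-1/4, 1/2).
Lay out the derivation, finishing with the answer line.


E = 353/64, F = -17/32, G = 17/16; EG - F^2 = 357/64

Answer: EG - F^2 = 357/64


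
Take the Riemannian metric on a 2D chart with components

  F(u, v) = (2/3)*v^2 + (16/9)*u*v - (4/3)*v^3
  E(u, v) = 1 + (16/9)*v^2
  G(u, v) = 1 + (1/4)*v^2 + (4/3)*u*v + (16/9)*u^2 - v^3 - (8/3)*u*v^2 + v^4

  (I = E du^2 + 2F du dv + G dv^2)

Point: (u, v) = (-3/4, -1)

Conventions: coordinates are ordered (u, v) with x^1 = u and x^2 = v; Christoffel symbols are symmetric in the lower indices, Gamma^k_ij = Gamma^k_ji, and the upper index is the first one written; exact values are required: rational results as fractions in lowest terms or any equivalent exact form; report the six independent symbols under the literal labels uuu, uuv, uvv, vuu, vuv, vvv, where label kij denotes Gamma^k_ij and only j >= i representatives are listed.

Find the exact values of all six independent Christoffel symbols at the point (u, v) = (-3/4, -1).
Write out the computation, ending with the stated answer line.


E = 25/9, F = 10/3, G = 29/4 at the point
E_u = 0, E_v = -32/9, F_u = -16/9, F_v = -20/3, G_u = -20/3, G_v = -25/2
EG - F^2 = 325/36;  g^inv = (36/325) * [[29/4, -10/3], [-10/3, 25/9]]
first-kind symbols [ij,l] = (1/2)(d_i g_jl + d_j g_il - d_l g_ij): [uu,u] = E_u/2 = 0, [uu,v] = F_u - E_v/2 = 0, [uv,u] = E_v/2 = -16/9, [uv,v] = G_u/2 = -10/3, [vv,u] = F_v - G_u/2 = -10/3, [vv,v] = G_v/2 = -25/4
Gamma^u_ij = (G*[ij,u] - F*[ij,v])/(EG - F^2), Gamma^v_ij = (E*[ij,v] - F*[ij,u])/(EG - F^2)

Answer: Gamma_uuu = 0, Gamma_uuv = -64/325, Gamma_uvv = -24/65, Gamma_vuu = 0, Gamma_vuv = -24/65, Gamma_vvv = -9/13


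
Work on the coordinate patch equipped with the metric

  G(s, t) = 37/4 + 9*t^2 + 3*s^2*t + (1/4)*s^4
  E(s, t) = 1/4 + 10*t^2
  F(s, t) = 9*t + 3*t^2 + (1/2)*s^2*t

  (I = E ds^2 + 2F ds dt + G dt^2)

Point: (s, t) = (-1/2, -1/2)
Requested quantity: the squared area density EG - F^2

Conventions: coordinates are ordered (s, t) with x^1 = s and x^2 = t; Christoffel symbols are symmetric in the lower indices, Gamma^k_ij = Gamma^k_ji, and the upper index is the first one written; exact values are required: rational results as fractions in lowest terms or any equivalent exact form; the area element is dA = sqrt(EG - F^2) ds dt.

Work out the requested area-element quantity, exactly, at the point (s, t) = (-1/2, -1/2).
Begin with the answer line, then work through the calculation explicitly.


Answer: EG - F^2 = 2061/128

E = 11/4, F = -61/16, G = 713/64; EG - F^2 = 2061/128


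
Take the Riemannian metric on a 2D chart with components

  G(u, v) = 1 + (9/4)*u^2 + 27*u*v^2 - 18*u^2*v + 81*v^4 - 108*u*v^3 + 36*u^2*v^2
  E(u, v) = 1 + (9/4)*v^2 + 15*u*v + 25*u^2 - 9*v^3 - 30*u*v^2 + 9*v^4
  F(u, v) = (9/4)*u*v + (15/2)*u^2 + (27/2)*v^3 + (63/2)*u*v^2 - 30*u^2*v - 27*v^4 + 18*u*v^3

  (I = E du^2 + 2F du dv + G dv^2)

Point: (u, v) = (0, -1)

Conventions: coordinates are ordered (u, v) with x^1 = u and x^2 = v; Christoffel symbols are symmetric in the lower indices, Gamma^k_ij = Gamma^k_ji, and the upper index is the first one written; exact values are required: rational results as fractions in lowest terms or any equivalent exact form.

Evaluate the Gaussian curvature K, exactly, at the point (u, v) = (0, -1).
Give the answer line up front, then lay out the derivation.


Answer: K = -2340/167281

E = 85/4, F = -81/2, G = 82, EG - F^2 = 409/4 at the point
E_u = -45, E_v = -135/2, F_u = 45/4, F_v = 297/2, G_u = 135, G_v = -324
E_vv = 333/2, F_uv = -27/4, G_uu = 225/2
Compute both Brioschi determinants and normalise by (EG - F^2)^2.
M1 = [[-E_vv/2 + F_uv - G_uu/2, E_u/2, F_u - E_v/2], [F_v - G_u/2, E, F], [G_v/2, F, G]] = [[-585/4, -45/2, 45], [81, 85/4, -81/2], [-162, -81/2, 82]]; det M1 = -93465/16
M2 = [[0, E_v/2, G_u/2], [E_v/2, E, F], [G_u/2, F, G]] = [[0, -135/4, 135/2], [-135/4, 85/4, -81/2], [135/2, -81/2, 82]]; det M2 = -91125/16
det M1 - det M2 = -585/4; K = -585/4 / (409/4)^2 = -2340/167281


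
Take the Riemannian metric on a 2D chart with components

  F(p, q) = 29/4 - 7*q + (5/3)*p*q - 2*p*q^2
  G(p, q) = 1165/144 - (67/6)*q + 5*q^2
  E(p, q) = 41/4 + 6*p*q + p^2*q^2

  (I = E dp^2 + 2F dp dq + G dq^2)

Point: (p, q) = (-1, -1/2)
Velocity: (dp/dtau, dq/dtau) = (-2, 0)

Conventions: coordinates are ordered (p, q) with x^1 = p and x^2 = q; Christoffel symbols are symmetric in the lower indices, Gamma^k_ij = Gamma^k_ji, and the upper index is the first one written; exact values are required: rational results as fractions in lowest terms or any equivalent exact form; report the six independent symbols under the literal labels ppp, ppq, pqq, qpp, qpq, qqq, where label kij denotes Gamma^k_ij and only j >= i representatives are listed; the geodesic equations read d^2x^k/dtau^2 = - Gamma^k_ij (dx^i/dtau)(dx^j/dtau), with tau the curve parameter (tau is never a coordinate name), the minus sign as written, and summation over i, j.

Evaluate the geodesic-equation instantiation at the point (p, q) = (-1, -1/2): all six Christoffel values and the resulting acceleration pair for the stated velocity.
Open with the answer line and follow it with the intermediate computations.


Answer: Gamma_ppp = -30123/31946, Gamma_ppq = -15043/15973, Gamma_pqq = -53146/47919, Gamma_qpp = 14514/15973, Gamma_qpq = 12180/15973, Gamma_qqq = 5692/15973; accelerations (d^2p/dtau^2, d^2q/dtau^2) = (60246/15973, -58056/15973)

E = 27/2, F = 145/12, G = 2149/144 at the point
E_p = -7/2, E_q = -7, F_p = -4/3, F_q = -32/3, G_p = 0, G_q = -97/6
EG - F^2 = 15973/288;  g^inv = (288/15973) * [[2149/144, -145/12], [-145/12, 27/2]]
first-kind symbols [ij,l] = (1/2)(d_i g_jl + d_j g_il - d_l g_ij): [pp,p] = E_p/2 = -7/4, [pp,q] = F_p - E_q/2 = 13/6, [pq,p] = E_q/2 = -7/2, [pq,q] = G_p/2 = 0, [qq,p] = F_q - G_p/2 = -32/3, [qq,q] = G_q/2 = -97/12
Gamma^p_ij = (G*[ij,p] - F*[ij,q])/(EG - F^2), Gamma^q_ij = (E*[ij,q] - F*[ij,p])/(EG - F^2)
Gamma_ppp = -30123/31946, Gamma_ppq = -15043/15973, Gamma_pqq = -53146/47919, Gamma_qpp = 14514/15973, Gamma_qpq = 12180/15973, Gamma_qqq = 5692/15973
d^2p/dtau^2 = -(Gamma_ppp*(-2)^2 + 2*Gamma_ppq*(-2)*(0) + Gamma_pqq*(0)^2) = 60246/15973
d^2q/dtau^2 = -(Gamma_qpp*(-2)^2 + 2*Gamma_qpq*(-2)*(0) + Gamma_qqq*(0)^2) = -58056/15973


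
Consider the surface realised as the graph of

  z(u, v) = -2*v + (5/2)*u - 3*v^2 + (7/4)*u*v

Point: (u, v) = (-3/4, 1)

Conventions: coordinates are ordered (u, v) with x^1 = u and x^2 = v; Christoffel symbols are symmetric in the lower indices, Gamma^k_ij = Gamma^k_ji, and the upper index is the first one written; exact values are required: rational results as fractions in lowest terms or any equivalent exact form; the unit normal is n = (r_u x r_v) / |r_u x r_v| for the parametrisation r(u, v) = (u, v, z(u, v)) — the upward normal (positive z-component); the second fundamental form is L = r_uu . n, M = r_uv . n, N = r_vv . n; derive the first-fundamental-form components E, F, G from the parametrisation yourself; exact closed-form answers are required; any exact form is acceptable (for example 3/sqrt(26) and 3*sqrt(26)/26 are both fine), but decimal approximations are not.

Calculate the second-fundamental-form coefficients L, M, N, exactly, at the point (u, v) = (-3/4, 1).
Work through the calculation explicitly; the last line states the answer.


z_u = 17/4, z_v = -149/16, z_uu = 0, z_uv = 7/4, z_vv = -6
E = 305/16, F = -2533/64, G = 22457/256; answer radicand W^2 = 27081/256
unnormalised second-form numerators: l = 0, m = 7/4, n = -6; L = l/sqrt(27081/256), and similarly M = m/sqrt(W^2), N = n/sqrt(W^2)

Answer: L = 0, M = 28*sqrt(3009)/9027, N = -32*sqrt(3009)/3009
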